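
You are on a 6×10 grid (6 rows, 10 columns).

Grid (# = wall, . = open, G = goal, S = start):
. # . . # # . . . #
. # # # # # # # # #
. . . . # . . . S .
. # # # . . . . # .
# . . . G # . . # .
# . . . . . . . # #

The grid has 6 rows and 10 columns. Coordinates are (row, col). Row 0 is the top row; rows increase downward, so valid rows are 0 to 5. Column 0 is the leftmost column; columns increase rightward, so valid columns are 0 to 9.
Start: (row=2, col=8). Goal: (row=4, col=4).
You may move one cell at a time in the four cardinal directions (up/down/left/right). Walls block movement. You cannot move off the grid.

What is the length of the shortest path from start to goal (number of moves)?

BFS from (row=2, col=8) until reaching (row=4, col=4):
  Distance 0: (row=2, col=8)
  Distance 1: (row=2, col=7), (row=2, col=9)
  Distance 2: (row=2, col=6), (row=3, col=7), (row=3, col=9)
  Distance 3: (row=2, col=5), (row=3, col=6), (row=4, col=7), (row=4, col=9)
  Distance 4: (row=3, col=5), (row=4, col=6), (row=5, col=7)
  Distance 5: (row=3, col=4), (row=5, col=6)
  Distance 6: (row=4, col=4), (row=5, col=5)  <- goal reached here
One shortest path (6 moves): (row=2, col=8) -> (row=2, col=7) -> (row=2, col=6) -> (row=2, col=5) -> (row=3, col=5) -> (row=3, col=4) -> (row=4, col=4)

Answer: Shortest path length: 6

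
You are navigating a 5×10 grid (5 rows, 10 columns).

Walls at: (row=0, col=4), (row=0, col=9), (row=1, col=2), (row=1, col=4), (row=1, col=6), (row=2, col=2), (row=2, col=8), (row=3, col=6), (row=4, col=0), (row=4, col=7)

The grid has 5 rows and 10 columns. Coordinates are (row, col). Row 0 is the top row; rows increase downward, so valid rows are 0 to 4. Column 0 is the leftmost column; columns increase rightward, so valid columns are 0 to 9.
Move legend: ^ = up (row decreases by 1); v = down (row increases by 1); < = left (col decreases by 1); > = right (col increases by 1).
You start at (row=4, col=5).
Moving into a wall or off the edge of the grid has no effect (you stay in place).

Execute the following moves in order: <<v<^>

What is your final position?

Start: (row=4, col=5)
  < (left): (row=4, col=5) -> (row=4, col=4)
  < (left): (row=4, col=4) -> (row=4, col=3)
  v (down): blocked, stay at (row=4, col=3)
  < (left): (row=4, col=3) -> (row=4, col=2)
  ^ (up): (row=4, col=2) -> (row=3, col=2)
  > (right): (row=3, col=2) -> (row=3, col=3)
Final: (row=3, col=3)

Answer: Final position: (row=3, col=3)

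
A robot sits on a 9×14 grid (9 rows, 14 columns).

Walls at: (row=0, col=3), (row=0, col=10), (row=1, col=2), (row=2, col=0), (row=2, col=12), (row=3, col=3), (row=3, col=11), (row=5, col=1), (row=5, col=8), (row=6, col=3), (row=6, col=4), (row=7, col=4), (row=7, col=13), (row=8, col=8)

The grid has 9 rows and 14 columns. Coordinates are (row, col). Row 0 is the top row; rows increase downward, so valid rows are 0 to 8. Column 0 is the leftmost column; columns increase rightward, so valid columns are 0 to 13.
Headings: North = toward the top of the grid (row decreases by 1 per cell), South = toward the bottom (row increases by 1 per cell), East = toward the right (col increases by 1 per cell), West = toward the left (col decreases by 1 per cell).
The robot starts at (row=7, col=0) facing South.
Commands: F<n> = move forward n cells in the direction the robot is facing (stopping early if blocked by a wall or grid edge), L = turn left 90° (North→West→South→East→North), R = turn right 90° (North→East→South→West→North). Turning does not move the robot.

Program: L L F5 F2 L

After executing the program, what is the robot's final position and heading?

Start: (row=7, col=0), facing South
  L: turn left, now facing East
  L: turn left, now facing North
  F5: move forward 4/5 (blocked), now at (row=3, col=0)
  F2: move forward 0/2 (blocked), now at (row=3, col=0)
  L: turn left, now facing West
Final: (row=3, col=0), facing West

Answer: Final position: (row=3, col=0), facing West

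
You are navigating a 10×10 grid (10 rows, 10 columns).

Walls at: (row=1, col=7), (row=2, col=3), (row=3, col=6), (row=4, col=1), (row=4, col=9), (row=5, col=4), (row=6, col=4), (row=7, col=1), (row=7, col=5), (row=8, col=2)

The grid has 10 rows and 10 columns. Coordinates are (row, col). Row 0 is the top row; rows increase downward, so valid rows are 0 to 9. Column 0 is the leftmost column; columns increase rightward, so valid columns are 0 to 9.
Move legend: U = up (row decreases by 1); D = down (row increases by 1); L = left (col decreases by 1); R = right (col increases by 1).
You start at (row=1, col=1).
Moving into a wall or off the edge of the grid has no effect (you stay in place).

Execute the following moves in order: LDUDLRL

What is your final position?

Answer: Final position: (row=2, col=0)

Derivation:
Start: (row=1, col=1)
  L (left): (row=1, col=1) -> (row=1, col=0)
  D (down): (row=1, col=0) -> (row=2, col=0)
  U (up): (row=2, col=0) -> (row=1, col=0)
  D (down): (row=1, col=0) -> (row=2, col=0)
  L (left): blocked, stay at (row=2, col=0)
  R (right): (row=2, col=0) -> (row=2, col=1)
  L (left): (row=2, col=1) -> (row=2, col=0)
Final: (row=2, col=0)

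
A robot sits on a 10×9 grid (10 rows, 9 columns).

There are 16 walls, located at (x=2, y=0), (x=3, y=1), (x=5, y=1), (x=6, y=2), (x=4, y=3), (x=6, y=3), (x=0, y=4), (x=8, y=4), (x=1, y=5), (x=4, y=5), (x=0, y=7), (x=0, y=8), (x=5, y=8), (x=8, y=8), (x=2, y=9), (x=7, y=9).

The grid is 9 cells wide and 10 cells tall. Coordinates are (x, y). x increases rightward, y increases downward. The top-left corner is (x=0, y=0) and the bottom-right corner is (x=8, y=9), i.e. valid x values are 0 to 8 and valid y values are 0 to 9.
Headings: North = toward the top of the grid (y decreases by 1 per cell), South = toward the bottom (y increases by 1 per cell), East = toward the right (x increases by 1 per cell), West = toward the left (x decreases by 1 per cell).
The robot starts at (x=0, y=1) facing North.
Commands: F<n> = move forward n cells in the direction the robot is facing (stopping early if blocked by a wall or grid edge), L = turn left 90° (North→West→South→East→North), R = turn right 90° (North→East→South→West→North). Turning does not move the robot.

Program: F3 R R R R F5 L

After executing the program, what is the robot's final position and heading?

Start: (x=0, y=1), facing North
  F3: move forward 1/3 (blocked), now at (x=0, y=0)
  R: turn right, now facing East
  R: turn right, now facing South
  R: turn right, now facing West
  R: turn right, now facing North
  F5: move forward 0/5 (blocked), now at (x=0, y=0)
  L: turn left, now facing West
Final: (x=0, y=0), facing West

Answer: Final position: (x=0, y=0), facing West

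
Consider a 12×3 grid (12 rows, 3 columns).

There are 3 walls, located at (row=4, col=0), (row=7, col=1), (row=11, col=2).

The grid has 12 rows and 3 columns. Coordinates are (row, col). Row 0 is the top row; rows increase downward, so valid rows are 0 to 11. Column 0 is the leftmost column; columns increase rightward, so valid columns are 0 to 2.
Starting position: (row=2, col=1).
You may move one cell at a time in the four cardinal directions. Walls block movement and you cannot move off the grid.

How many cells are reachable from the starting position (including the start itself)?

Answer: Reachable cells: 33

Derivation:
BFS flood-fill from (row=2, col=1):
  Distance 0: (row=2, col=1)
  Distance 1: (row=1, col=1), (row=2, col=0), (row=2, col=2), (row=3, col=1)
  Distance 2: (row=0, col=1), (row=1, col=0), (row=1, col=2), (row=3, col=0), (row=3, col=2), (row=4, col=1)
  Distance 3: (row=0, col=0), (row=0, col=2), (row=4, col=2), (row=5, col=1)
  Distance 4: (row=5, col=0), (row=5, col=2), (row=6, col=1)
  Distance 5: (row=6, col=0), (row=6, col=2)
  Distance 6: (row=7, col=0), (row=7, col=2)
  Distance 7: (row=8, col=0), (row=8, col=2)
  Distance 8: (row=8, col=1), (row=9, col=0), (row=9, col=2)
  Distance 9: (row=9, col=1), (row=10, col=0), (row=10, col=2)
  Distance 10: (row=10, col=1), (row=11, col=0)
  Distance 11: (row=11, col=1)
Total reachable: 33 (grid has 33 open cells total)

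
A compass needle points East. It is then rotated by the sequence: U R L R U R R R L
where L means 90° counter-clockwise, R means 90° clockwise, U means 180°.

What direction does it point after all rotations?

Start: East
  U (U-turn (180°)) -> West
  R (right (90° clockwise)) -> North
  L (left (90° counter-clockwise)) -> West
  R (right (90° clockwise)) -> North
  U (U-turn (180°)) -> South
  R (right (90° clockwise)) -> West
  R (right (90° clockwise)) -> North
  R (right (90° clockwise)) -> East
  L (left (90° counter-clockwise)) -> North
Final: North

Answer: Final heading: North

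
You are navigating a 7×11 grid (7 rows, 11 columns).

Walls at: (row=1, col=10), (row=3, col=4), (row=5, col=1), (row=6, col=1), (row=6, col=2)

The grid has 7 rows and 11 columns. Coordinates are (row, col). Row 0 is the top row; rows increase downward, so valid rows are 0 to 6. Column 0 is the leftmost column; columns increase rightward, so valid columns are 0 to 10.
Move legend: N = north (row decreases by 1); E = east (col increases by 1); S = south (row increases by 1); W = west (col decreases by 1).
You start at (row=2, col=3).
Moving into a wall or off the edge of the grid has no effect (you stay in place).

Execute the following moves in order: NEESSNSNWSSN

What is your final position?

Start: (row=2, col=3)
  N (north): (row=2, col=3) -> (row=1, col=3)
  E (east): (row=1, col=3) -> (row=1, col=4)
  E (east): (row=1, col=4) -> (row=1, col=5)
  S (south): (row=1, col=5) -> (row=2, col=5)
  S (south): (row=2, col=5) -> (row=3, col=5)
  N (north): (row=3, col=5) -> (row=2, col=5)
  S (south): (row=2, col=5) -> (row=3, col=5)
  N (north): (row=3, col=5) -> (row=2, col=5)
  W (west): (row=2, col=5) -> (row=2, col=4)
  S (south): blocked, stay at (row=2, col=4)
  S (south): blocked, stay at (row=2, col=4)
  N (north): (row=2, col=4) -> (row=1, col=4)
Final: (row=1, col=4)

Answer: Final position: (row=1, col=4)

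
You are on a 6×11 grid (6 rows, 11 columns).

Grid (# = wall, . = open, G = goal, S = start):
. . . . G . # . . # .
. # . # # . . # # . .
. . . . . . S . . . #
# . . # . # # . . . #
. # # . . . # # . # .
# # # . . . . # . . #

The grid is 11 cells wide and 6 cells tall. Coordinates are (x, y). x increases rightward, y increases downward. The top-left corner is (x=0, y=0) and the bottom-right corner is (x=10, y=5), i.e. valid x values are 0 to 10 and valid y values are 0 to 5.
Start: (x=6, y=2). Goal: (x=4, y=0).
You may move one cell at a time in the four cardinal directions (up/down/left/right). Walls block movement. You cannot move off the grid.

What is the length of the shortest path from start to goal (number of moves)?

Answer: Shortest path length: 4

Derivation:
BFS from (x=6, y=2) until reaching (x=4, y=0):
  Distance 0: (x=6, y=2)
  Distance 1: (x=6, y=1), (x=5, y=2), (x=7, y=2)
  Distance 2: (x=5, y=1), (x=4, y=2), (x=8, y=2), (x=7, y=3)
  Distance 3: (x=5, y=0), (x=3, y=2), (x=9, y=2), (x=4, y=3), (x=8, y=3)
  Distance 4: (x=4, y=0), (x=9, y=1), (x=2, y=2), (x=9, y=3), (x=4, y=4), (x=8, y=4)  <- goal reached here
One shortest path (4 moves): (x=6, y=2) -> (x=5, y=2) -> (x=5, y=1) -> (x=5, y=0) -> (x=4, y=0)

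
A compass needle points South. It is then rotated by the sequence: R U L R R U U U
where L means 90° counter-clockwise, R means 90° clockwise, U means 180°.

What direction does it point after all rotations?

Answer: Final heading: North

Derivation:
Start: South
  R (right (90° clockwise)) -> West
  U (U-turn (180°)) -> East
  L (left (90° counter-clockwise)) -> North
  R (right (90° clockwise)) -> East
  R (right (90° clockwise)) -> South
  U (U-turn (180°)) -> North
  U (U-turn (180°)) -> South
  U (U-turn (180°)) -> North
Final: North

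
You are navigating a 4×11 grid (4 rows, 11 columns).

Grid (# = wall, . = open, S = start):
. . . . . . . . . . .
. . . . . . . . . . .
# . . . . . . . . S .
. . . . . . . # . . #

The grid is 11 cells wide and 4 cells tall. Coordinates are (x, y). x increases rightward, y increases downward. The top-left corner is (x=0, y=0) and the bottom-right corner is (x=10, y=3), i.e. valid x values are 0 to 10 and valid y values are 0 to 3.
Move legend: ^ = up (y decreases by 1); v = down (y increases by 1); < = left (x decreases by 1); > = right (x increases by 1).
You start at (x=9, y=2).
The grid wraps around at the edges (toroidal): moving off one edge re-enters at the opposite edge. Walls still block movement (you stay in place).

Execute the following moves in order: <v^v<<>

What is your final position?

Start: (x=9, y=2)
  < (left): (x=9, y=2) -> (x=8, y=2)
  v (down): (x=8, y=2) -> (x=8, y=3)
  ^ (up): (x=8, y=3) -> (x=8, y=2)
  v (down): (x=8, y=2) -> (x=8, y=3)
  < (left): blocked, stay at (x=8, y=3)
  < (left): blocked, stay at (x=8, y=3)
  > (right): (x=8, y=3) -> (x=9, y=3)
Final: (x=9, y=3)

Answer: Final position: (x=9, y=3)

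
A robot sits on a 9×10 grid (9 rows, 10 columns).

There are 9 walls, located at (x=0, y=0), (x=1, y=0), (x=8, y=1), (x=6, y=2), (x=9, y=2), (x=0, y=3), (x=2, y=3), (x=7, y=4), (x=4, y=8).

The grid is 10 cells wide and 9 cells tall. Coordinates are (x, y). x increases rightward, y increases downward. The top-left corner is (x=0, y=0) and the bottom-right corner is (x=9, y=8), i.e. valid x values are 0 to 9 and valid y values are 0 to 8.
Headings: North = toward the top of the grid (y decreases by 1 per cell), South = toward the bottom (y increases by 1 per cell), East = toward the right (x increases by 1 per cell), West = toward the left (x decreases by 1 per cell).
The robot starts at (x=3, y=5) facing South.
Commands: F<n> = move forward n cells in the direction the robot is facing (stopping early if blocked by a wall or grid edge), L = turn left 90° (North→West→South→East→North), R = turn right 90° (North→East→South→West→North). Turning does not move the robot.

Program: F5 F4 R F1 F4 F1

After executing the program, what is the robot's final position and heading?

Start: (x=3, y=5), facing South
  F5: move forward 3/5 (blocked), now at (x=3, y=8)
  F4: move forward 0/4 (blocked), now at (x=3, y=8)
  R: turn right, now facing West
  F1: move forward 1, now at (x=2, y=8)
  F4: move forward 2/4 (blocked), now at (x=0, y=8)
  F1: move forward 0/1 (blocked), now at (x=0, y=8)
Final: (x=0, y=8), facing West

Answer: Final position: (x=0, y=8), facing West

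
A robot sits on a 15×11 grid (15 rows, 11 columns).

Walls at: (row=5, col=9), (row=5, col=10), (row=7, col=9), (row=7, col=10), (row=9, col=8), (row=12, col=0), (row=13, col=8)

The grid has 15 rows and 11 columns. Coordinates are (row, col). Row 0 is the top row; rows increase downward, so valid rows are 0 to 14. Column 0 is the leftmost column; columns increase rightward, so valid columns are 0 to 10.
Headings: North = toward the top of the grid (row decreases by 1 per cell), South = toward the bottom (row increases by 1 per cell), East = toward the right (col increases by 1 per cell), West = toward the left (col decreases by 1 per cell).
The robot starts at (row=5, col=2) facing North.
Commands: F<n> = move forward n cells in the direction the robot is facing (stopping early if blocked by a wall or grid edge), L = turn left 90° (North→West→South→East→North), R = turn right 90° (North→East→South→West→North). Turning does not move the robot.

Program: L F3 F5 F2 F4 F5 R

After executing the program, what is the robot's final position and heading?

Answer: Final position: (row=5, col=0), facing North

Derivation:
Start: (row=5, col=2), facing North
  L: turn left, now facing West
  F3: move forward 2/3 (blocked), now at (row=5, col=0)
  F5: move forward 0/5 (blocked), now at (row=5, col=0)
  F2: move forward 0/2 (blocked), now at (row=5, col=0)
  F4: move forward 0/4 (blocked), now at (row=5, col=0)
  F5: move forward 0/5 (blocked), now at (row=5, col=0)
  R: turn right, now facing North
Final: (row=5, col=0), facing North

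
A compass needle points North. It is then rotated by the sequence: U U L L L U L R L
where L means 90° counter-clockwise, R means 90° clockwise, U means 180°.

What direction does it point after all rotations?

Answer: Final heading: South

Derivation:
Start: North
  U (U-turn (180°)) -> South
  U (U-turn (180°)) -> North
  L (left (90° counter-clockwise)) -> West
  L (left (90° counter-clockwise)) -> South
  L (left (90° counter-clockwise)) -> East
  U (U-turn (180°)) -> West
  L (left (90° counter-clockwise)) -> South
  R (right (90° clockwise)) -> West
  L (left (90° counter-clockwise)) -> South
Final: South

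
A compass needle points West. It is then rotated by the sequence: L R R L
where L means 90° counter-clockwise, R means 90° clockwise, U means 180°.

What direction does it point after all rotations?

Start: West
  L (left (90° counter-clockwise)) -> South
  R (right (90° clockwise)) -> West
  R (right (90° clockwise)) -> North
  L (left (90° counter-clockwise)) -> West
Final: West

Answer: Final heading: West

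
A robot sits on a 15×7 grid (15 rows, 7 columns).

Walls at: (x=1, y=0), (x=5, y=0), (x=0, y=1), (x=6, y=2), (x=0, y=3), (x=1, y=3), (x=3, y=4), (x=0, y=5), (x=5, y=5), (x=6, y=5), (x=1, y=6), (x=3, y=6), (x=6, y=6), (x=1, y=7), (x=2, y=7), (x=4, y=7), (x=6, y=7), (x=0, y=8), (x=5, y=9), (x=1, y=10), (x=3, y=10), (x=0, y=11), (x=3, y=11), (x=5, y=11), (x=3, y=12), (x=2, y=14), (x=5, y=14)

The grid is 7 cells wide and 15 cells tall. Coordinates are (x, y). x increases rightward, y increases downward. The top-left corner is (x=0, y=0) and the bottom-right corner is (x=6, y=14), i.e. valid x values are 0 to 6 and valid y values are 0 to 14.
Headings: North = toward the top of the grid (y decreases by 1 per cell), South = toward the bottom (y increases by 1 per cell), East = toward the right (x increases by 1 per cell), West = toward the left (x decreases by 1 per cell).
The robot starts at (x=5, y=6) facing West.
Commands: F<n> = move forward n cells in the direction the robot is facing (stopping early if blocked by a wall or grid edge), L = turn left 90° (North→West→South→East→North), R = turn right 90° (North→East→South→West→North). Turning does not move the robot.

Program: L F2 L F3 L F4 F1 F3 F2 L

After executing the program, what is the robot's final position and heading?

Start: (x=5, y=6), facing West
  L: turn left, now facing South
  F2: move forward 2, now at (x=5, y=8)
  L: turn left, now facing East
  F3: move forward 1/3 (blocked), now at (x=6, y=8)
  L: turn left, now facing North
  F4: move forward 0/4 (blocked), now at (x=6, y=8)
  F1: move forward 0/1 (blocked), now at (x=6, y=8)
  F3: move forward 0/3 (blocked), now at (x=6, y=8)
  F2: move forward 0/2 (blocked), now at (x=6, y=8)
  L: turn left, now facing West
Final: (x=6, y=8), facing West

Answer: Final position: (x=6, y=8), facing West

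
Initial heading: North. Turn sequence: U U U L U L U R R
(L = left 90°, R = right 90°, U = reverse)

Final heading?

Start: North
  U (U-turn (180°)) -> South
  U (U-turn (180°)) -> North
  U (U-turn (180°)) -> South
  L (left (90° counter-clockwise)) -> East
  U (U-turn (180°)) -> West
  L (left (90° counter-clockwise)) -> South
  U (U-turn (180°)) -> North
  R (right (90° clockwise)) -> East
  R (right (90° clockwise)) -> South
Final: South

Answer: Final heading: South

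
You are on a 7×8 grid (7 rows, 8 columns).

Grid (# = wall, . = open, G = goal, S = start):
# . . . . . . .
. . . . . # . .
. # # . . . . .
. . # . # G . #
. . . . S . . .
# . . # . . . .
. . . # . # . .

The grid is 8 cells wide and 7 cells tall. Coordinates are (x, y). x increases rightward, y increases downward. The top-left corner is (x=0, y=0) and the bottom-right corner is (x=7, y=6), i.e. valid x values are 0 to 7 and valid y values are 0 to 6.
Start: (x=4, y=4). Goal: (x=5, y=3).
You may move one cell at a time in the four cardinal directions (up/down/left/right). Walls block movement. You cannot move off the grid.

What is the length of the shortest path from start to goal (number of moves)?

Answer: Shortest path length: 2

Derivation:
BFS from (x=4, y=4) until reaching (x=5, y=3):
  Distance 0: (x=4, y=4)
  Distance 1: (x=3, y=4), (x=5, y=4), (x=4, y=5)
  Distance 2: (x=3, y=3), (x=5, y=3), (x=2, y=4), (x=6, y=4), (x=5, y=5), (x=4, y=6)  <- goal reached here
One shortest path (2 moves): (x=4, y=4) -> (x=5, y=4) -> (x=5, y=3)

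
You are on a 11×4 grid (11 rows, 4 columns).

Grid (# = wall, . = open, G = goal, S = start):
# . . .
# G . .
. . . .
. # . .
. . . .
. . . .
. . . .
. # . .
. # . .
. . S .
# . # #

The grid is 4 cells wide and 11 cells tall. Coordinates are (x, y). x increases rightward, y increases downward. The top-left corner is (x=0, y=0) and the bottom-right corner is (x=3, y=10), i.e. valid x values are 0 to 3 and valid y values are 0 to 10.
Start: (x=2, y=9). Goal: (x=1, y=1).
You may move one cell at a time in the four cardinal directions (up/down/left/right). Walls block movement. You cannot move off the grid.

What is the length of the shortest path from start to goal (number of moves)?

BFS from (x=2, y=9) until reaching (x=1, y=1):
  Distance 0: (x=2, y=9)
  Distance 1: (x=2, y=8), (x=1, y=9), (x=3, y=9)
  Distance 2: (x=2, y=7), (x=3, y=8), (x=0, y=9), (x=1, y=10)
  Distance 3: (x=2, y=6), (x=3, y=7), (x=0, y=8)
  Distance 4: (x=2, y=5), (x=1, y=6), (x=3, y=6), (x=0, y=7)
  Distance 5: (x=2, y=4), (x=1, y=5), (x=3, y=5), (x=0, y=6)
  Distance 6: (x=2, y=3), (x=1, y=4), (x=3, y=4), (x=0, y=5)
  Distance 7: (x=2, y=2), (x=3, y=3), (x=0, y=4)
  Distance 8: (x=2, y=1), (x=1, y=2), (x=3, y=2), (x=0, y=3)
  Distance 9: (x=2, y=0), (x=1, y=1), (x=3, y=1), (x=0, y=2)  <- goal reached here
One shortest path (9 moves): (x=2, y=9) -> (x=2, y=8) -> (x=2, y=7) -> (x=2, y=6) -> (x=2, y=5) -> (x=2, y=4) -> (x=2, y=3) -> (x=2, y=2) -> (x=1, y=2) -> (x=1, y=1)

Answer: Shortest path length: 9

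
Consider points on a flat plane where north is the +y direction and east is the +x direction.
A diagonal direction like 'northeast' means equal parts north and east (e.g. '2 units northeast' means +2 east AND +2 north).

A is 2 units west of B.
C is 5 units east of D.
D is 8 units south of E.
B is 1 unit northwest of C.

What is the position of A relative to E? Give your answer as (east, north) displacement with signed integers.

Answer: A is at (east=2, north=-7) relative to E.

Derivation:
Place E at the origin (east=0, north=0).
  D is 8 units south of E: delta (east=+0, north=-8); D at (east=0, north=-8).
  C is 5 units east of D: delta (east=+5, north=+0); C at (east=5, north=-8).
  B is 1 unit northwest of C: delta (east=-1, north=+1); B at (east=4, north=-7).
  A is 2 units west of B: delta (east=-2, north=+0); A at (east=2, north=-7).
Therefore A relative to E: (east=2, north=-7).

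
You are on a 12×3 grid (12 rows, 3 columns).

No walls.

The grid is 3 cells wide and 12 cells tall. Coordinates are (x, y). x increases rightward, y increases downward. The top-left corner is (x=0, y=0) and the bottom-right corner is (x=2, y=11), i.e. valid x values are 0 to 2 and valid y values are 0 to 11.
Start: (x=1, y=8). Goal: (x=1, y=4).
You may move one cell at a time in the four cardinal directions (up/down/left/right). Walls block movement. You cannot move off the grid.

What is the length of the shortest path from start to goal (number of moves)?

BFS from (x=1, y=8) until reaching (x=1, y=4):
  Distance 0: (x=1, y=8)
  Distance 1: (x=1, y=7), (x=0, y=8), (x=2, y=8), (x=1, y=9)
  Distance 2: (x=1, y=6), (x=0, y=7), (x=2, y=7), (x=0, y=9), (x=2, y=9), (x=1, y=10)
  Distance 3: (x=1, y=5), (x=0, y=6), (x=2, y=6), (x=0, y=10), (x=2, y=10), (x=1, y=11)
  Distance 4: (x=1, y=4), (x=0, y=5), (x=2, y=5), (x=0, y=11), (x=2, y=11)  <- goal reached here
One shortest path (4 moves): (x=1, y=8) -> (x=1, y=7) -> (x=1, y=6) -> (x=1, y=5) -> (x=1, y=4)

Answer: Shortest path length: 4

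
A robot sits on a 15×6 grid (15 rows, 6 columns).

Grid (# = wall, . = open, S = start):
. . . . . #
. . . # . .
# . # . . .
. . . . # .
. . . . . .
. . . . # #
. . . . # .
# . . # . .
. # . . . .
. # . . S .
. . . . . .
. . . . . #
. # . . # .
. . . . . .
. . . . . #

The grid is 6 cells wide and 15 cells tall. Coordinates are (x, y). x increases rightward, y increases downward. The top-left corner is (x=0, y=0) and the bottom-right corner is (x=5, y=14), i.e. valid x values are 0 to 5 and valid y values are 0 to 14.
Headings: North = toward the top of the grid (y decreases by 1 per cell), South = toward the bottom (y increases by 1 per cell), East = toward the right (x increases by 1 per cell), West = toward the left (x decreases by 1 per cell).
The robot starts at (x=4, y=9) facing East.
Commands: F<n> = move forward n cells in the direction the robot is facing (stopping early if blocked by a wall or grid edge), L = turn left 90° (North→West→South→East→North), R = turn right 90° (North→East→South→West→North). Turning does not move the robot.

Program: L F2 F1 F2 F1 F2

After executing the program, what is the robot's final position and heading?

Start: (x=4, y=9), facing East
  L: turn left, now facing North
  F2: move forward 2, now at (x=4, y=7)
  F1: move forward 0/1 (blocked), now at (x=4, y=7)
  F2: move forward 0/2 (blocked), now at (x=4, y=7)
  F1: move forward 0/1 (blocked), now at (x=4, y=7)
  F2: move forward 0/2 (blocked), now at (x=4, y=7)
Final: (x=4, y=7), facing North

Answer: Final position: (x=4, y=7), facing North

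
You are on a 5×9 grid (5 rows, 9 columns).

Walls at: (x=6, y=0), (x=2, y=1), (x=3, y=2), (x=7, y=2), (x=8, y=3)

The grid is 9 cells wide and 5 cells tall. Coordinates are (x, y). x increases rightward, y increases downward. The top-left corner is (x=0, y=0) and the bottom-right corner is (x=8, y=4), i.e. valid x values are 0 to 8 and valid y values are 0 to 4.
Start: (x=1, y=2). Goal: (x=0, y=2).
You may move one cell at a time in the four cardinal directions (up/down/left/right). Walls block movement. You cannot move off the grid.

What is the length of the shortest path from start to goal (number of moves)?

Answer: Shortest path length: 1

Derivation:
BFS from (x=1, y=2) until reaching (x=0, y=2):
  Distance 0: (x=1, y=2)
  Distance 1: (x=1, y=1), (x=0, y=2), (x=2, y=2), (x=1, y=3)  <- goal reached here
One shortest path (1 moves): (x=1, y=2) -> (x=0, y=2)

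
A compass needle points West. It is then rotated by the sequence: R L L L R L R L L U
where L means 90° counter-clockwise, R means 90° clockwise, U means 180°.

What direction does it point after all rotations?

Start: West
  R (right (90° clockwise)) -> North
  L (left (90° counter-clockwise)) -> West
  L (left (90° counter-clockwise)) -> South
  L (left (90° counter-clockwise)) -> East
  R (right (90° clockwise)) -> South
  L (left (90° counter-clockwise)) -> East
  R (right (90° clockwise)) -> South
  L (left (90° counter-clockwise)) -> East
  L (left (90° counter-clockwise)) -> North
  U (U-turn (180°)) -> South
Final: South

Answer: Final heading: South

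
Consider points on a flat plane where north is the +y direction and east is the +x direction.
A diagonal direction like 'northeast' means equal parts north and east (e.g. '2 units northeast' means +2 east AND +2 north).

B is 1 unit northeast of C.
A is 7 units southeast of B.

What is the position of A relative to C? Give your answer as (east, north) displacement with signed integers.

Answer: A is at (east=8, north=-6) relative to C.

Derivation:
Place C at the origin (east=0, north=0).
  B is 1 unit northeast of C: delta (east=+1, north=+1); B at (east=1, north=1).
  A is 7 units southeast of B: delta (east=+7, north=-7); A at (east=8, north=-6).
Therefore A relative to C: (east=8, north=-6).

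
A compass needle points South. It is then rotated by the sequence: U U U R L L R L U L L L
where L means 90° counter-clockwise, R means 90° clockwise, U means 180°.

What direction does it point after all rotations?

Start: South
  U (U-turn (180°)) -> North
  U (U-turn (180°)) -> South
  U (U-turn (180°)) -> North
  R (right (90° clockwise)) -> East
  L (left (90° counter-clockwise)) -> North
  L (left (90° counter-clockwise)) -> West
  R (right (90° clockwise)) -> North
  L (left (90° counter-clockwise)) -> West
  U (U-turn (180°)) -> East
  L (left (90° counter-clockwise)) -> North
  L (left (90° counter-clockwise)) -> West
  L (left (90° counter-clockwise)) -> South
Final: South

Answer: Final heading: South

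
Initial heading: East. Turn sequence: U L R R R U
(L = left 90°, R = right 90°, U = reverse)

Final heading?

Start: East
  U (U-turn (180°)) -> West
  L (left (90° counter-clockwise)) -> South
  R (right (90° clockwise)) -> West
  R (right (90° clockwise)) -> North
  R (right (90° clockwise)) -> East
  U (U-turn (180°)) -> West
Final: West

Answer: Final heading: West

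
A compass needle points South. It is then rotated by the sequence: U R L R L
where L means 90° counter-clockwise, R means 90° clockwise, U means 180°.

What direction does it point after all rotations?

Answer: Final heading: North

Derivation:
Start: South
  U (U-turn (180°)) -> North
  R (right (90° clockwise)) -> East
  L (left (90° counter-clockwise)) -> North
  R (right (90° clockwise)) -> East
  L (left (90° counter-clockwise)) -> North
Final: North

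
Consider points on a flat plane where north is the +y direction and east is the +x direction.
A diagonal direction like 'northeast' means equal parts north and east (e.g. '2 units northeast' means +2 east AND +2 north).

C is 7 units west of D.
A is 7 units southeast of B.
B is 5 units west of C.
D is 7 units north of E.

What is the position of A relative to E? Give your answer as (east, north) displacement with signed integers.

Answer: A is at (east=-5, north=0) relative to E.

Derivation:
Place E at the origin (east=0, north=0).
  D is 7 units north of E: delta (east=+0, north=+7); D at (east=0, north=7).
  C is 7 units west of D: delta (east=-7, north=+0); C at (east=-7, north=7).
  B is 5 units west of C: delta (east=-5, north=+0); B at (east=-12, north=7).
  A is 7 units southeast of B: delta (east=+7, north=-7); A at (east=-5, north=0).
Therefore A relative to E: (east=-5, north=0).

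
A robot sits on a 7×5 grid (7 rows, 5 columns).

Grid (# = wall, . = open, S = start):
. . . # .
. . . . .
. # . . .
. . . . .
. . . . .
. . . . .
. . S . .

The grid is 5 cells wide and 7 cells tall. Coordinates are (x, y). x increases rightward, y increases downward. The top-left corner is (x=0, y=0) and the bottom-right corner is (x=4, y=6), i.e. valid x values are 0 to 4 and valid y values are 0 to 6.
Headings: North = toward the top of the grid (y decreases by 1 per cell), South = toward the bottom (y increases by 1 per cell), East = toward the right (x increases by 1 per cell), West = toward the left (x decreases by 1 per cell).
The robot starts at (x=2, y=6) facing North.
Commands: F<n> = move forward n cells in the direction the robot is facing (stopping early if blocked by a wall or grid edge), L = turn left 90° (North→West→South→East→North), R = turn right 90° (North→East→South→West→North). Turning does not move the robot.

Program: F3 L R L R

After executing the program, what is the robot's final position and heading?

Start: (x=2, y=6), facing North
  F3: move forward 3, now at (x=2, y=3)
  L: turn left, now facing West
  R: turn right, now facing North
  L: turn left, now facing West
  R: turn right, now facing North
Final: (x=2, y=3), facing North

Answer: Final position: (x=2, y=3), facing North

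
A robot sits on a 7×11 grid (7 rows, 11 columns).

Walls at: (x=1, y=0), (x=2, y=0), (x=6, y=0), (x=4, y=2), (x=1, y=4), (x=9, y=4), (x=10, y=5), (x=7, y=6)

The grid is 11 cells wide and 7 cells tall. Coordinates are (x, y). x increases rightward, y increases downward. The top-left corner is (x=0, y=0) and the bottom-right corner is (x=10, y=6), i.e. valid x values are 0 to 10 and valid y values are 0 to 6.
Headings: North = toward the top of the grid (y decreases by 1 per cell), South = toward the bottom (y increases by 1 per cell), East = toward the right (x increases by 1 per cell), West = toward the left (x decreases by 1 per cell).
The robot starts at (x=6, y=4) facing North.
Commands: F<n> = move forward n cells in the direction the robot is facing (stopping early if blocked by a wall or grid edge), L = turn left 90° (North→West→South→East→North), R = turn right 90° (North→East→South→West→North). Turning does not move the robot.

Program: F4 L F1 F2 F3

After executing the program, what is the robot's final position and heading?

Start: (x=6, y=4), facing North
  F4: move forward 3/4 (blocked), now at (x=6, y=1)
  L: turn left, now facing West
  F1: move forward 1, now at (x=5, y=1)
  F2: move forward 2, now at (x=3, y=1)
  F3: move forward 3, now at (x=0, y=1)
Final: (x=0, y=1), facing West

Answer: Final position: (x=0, y=1), facing West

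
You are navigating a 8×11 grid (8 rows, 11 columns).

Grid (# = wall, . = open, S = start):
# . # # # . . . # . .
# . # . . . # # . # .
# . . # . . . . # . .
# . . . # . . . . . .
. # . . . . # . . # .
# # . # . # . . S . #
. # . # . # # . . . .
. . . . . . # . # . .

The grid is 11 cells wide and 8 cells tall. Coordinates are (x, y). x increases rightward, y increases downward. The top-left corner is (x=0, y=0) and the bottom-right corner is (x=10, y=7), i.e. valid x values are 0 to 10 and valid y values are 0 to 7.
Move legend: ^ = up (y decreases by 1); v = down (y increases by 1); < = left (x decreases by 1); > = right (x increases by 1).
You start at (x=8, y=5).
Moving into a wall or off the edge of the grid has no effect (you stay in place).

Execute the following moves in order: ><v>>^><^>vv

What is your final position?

Start: (x=8, y=5)
  > (right): (x=8, y=5) -> (x=9, y=5)
  < (left): (x=9, y=5) -> (x=8, y=5)
  v (down): (x=8, y=5) -> (x=8, y=6)
  > (right): (x=8, y=6) -> (x=9, y=6)
  > (right): (x=9, y=6) -> (x=10, y=6)
  ^ (up): blocked, stay at (x=10, y=6)
  > (right): blocked, stay at (x=10, y=6)
  < (left): (x=10, y=6) -> (x=9, y=6)
  ^ (up): (x=9, y=6) -> (x=9, y=5)
  > (right): blocked, stay at (x=9, y=5)
  v (down): (x=9, y=5) -> (x=9, y=6)
  v (down): (x=9, y=6) -> (x=9, y=7)
Final: (x=9, y=7)

Answer: Final position: (x=9, y=7)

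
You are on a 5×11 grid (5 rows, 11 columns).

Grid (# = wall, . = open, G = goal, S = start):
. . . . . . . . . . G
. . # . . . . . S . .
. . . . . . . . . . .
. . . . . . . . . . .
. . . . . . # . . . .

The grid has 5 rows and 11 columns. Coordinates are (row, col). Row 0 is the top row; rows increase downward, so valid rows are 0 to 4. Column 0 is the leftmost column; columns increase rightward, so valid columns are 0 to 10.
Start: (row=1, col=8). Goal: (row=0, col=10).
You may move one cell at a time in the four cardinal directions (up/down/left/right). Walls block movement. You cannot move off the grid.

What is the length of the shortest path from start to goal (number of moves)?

Answer: Shortest path length: 3

Derivation:
BFS from (row=1, col=8) until reaching (row=0, col=10):
  Distance 0: (row=1, col=8)
  Distance 1: (row=0, col=8), (row=1, col=7), (row=1, col=9), (row=2, col=8)
  Distance 2: (row=0, col=7), (row=0, col=9), (row=1, col=6), (row=1, col=10), (row=2, col=7), (row=2, col=9), (row=3, col=8)
  Distance 3: (row=0, col=6), (row=0, col=10), (row=1, col=5), (row=2, col=6), (row=2, col=10), (row=3, col=7), (row=3, col=9), (row=4, col=8)  <- goal reached here
One shortest path (3 moves): (row=1, col=8) -> (row=1, col=9) -> (row=1, col=10) -> (row=0, col=10)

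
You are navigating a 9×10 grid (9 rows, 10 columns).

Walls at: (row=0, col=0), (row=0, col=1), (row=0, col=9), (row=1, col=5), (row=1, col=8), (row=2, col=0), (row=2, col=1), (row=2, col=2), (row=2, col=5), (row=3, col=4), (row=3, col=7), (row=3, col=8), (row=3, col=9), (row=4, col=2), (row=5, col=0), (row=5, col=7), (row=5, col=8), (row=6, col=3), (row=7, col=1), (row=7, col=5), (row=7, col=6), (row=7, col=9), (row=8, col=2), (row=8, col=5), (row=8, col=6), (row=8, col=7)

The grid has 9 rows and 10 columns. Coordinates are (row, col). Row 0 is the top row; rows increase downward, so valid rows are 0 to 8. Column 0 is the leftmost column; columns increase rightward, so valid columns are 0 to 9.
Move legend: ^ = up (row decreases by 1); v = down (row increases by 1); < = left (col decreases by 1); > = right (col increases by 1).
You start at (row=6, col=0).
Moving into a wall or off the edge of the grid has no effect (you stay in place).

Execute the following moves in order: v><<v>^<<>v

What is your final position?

Answer: Final position: (row=8, col=1)

Derivation:
Start: (row=6, col=0)
  v (down): (row=6, col=0) -> (row=7, col=0)
  > (right): blocked, stay at (row=7, col=0)
  < (left): blocked, stay at (row=7, col=0)
  < (left): blocked, stay at (row=7, col=0)
  v (down): (row=7, col=0) -> (row=8, col=0)
  > (right): (row=8, col=0) -> (row=8, col=1)
  ^ (up): blocked, stay at (row=8, col=1)
  < (left): (row=8, col=1) -> (row=8, col=0)
  < (left): blocked, stay at (row=8, col=0)
  > (right): (row=8, col=0) -> (row=8, col=1)
  v (down): blocked, stay at (row=8, col=1)
Final: (row=8, col=1)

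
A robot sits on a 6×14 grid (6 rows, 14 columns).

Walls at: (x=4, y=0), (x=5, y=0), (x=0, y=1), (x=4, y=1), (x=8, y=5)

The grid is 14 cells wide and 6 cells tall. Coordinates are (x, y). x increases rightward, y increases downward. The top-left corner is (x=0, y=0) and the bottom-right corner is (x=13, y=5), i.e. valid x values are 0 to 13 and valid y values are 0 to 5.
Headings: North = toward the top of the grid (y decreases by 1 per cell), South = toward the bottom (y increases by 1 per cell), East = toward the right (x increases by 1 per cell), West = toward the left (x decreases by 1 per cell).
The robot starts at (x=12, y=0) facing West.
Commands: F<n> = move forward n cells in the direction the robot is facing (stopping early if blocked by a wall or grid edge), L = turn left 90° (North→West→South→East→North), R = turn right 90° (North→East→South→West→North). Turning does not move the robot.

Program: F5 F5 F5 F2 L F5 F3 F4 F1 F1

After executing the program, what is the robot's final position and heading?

Start: (x=12, y=0), facing West
  F5: move forward 5, now at (x=7, y=0)
  F5: move forward 1/5 (blocked), now at (x=6, y=0)
  F5: move forward 0/5 (blocked), now at (x=6, y=0)
  F2: move forward 0/2 (blocked), now at (x=6, y=0)
  L: turn left, now facing South
  F5: move forward 5, now at (x=6, y=5)
  F3: move forward 0/3 (blocked), now at (x=6, y=5)
  F4: move forward 0/4 (blocked), now at (x=6, y=5)
  F1: move forward 0/1 (blocked), now at (x=6, y=5)
  F1: move forward 0/1 (blocked), now at (x=6, y=5)
Final: (x=6, y=5), facing South

Answer: Final position: (x=6, y=5), facing South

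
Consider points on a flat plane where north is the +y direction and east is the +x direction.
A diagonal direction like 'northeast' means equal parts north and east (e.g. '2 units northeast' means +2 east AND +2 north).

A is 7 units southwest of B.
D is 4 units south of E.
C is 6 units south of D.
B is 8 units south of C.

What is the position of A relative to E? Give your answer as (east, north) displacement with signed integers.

Place E at the origin (east=0, north=0).
  D is 4 units south of E: delta (east=+0, north=-4); D at (east=0, north=-4).
  C is 6 units south of D: delta (east=+0, north=-6); C at (east=0, north=-10).
  B is 8 units south of C: delta (east=+0, north=-8); B at (east=0, north=-18).
  A is 7 units southwest of B: delta (east=-7, north=-7); A at (east=-7, north=-25).
Therefore A relative to E: (east=-7, north=-25).

Answer: A is at (east=-7, north=-25) relative to E.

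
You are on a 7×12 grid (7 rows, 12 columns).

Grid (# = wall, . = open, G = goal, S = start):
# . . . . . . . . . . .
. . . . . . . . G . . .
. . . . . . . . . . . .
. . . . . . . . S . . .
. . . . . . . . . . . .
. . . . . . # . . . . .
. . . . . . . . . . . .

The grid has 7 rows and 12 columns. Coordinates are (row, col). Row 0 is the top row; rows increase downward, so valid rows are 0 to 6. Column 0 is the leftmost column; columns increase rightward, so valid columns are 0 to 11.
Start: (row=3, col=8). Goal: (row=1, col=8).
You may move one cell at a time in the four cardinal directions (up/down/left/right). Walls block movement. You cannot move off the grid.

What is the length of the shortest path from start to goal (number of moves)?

Answer: Shortest path length: 2

Derivation:
BFS from (row=3, col=8) until reaching (row=1, col=8):
  Distance 0: (row=3, col=8)
  Distance 1: (row=2, col=8), (row=3, col=7), (row=3, col=9), (row=4, col=8)
  Distance 2: (row=1, col=8), (row=2, col=7), (row=2, col=9), (row=3, col=6), (row=3, col=10), (row=4, col=7), (row=4, col=9), (row=5, col=8)  <- goal reached here
One shortest path (2 moves): (row=3, col=8) -> (row=2, col=8) -> (row=1, col=8)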